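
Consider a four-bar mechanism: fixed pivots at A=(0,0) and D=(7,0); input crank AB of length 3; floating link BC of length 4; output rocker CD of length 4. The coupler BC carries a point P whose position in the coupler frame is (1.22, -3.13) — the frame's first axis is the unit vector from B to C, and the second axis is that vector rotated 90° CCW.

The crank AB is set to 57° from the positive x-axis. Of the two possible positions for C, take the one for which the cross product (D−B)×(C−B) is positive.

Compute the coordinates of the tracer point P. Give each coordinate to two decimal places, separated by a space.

3.72 -0.12

A=(0,0), D=(7.00,0)
B = A + 3.00·(cos57°, sin57°) = (1.6339, 2.5160)
|BD| = 5.9266
circle(B,4.00) ∩ circle(D,4.00): a=2.9633, h=2.6868
  candidates: C₊=(5.4576,3.6906) cross=15.924; C₋=(3.1764,-1.1746) cross=-15.924
  mode + wants cross > 0 → take C=(5.4576,3.6906) (cross=15.924)
ex = (C−B)/|BC| = (0.9559,0.2937); ey = (-0.2937,0.9559)
P = B + 1.22·ex + -3.13·ey = (3.7193,-0.1177)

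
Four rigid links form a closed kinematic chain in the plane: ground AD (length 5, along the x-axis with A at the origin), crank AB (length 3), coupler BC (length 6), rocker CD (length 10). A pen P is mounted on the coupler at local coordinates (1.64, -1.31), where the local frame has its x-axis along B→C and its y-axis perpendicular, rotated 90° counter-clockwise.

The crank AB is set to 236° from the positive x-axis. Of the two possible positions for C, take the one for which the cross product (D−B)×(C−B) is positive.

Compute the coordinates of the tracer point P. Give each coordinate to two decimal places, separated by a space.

A=(0,0), D=(5.00,0)
B = A + 3.00·(cos236°, sin236°) = (-1.6776, -2.4871)
|BD| = 7.1257
circle(B,6.00) ∩ circle(D,10.00): a=-0.9279, h=5.9278
  candidates: C₊=(-4.6161,2.7440) cross=42.240; C₋=(-0.4781,-8.3660) cross=-42.240
  mode + wants cross > 0 → take C=(-4.6161,2.7440) (cross=42.240)
ex = (C−B)/|BC| = (-0.4898,0.8719); ey = (-0.8719,-0.4898)
P = B + 1.64·ex + -1.31·ey = (-1.3387,-0.4157)

-1.34 -0.42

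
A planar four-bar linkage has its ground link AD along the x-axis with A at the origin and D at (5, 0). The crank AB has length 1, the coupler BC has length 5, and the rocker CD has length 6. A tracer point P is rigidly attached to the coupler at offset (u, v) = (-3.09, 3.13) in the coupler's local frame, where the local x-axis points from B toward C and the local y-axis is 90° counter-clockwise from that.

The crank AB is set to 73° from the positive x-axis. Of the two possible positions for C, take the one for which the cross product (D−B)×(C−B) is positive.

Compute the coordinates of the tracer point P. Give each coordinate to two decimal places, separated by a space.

-3.88 -0.45

A=(0,0), D=(5.00,0)
B = A + 1.00·(cos73°, sin73°) = (0.2924, 0.9563)
|BD| = 4.8038
circle(B,5.00) ∩ circle(D,6.00): a=1.2570, h=4.8394
  candidates: C₊=(2.4876,5.4486) cross=23.248; C₋=(0.5608,-4.0365) cross=-23.248
  mode + wants cross > 0 → take C=(2.4876,5.4486) (cross=23.248)
ex = (C−B)/|BC| = (0.4390,0.8985); ey = (-0.8985,0.4390)
P = B + -3.09·ex + 3.13·ey = (-3.8765,-0.4458)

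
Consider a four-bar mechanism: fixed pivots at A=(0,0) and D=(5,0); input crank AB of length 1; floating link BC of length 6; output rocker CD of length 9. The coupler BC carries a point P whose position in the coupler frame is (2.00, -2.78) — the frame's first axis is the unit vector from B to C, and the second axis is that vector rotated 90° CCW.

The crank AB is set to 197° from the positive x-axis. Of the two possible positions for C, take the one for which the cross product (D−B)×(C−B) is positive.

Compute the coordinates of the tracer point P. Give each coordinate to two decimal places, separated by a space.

1.42 2.18

A=(0,0), D=(5.00,0)
B = A + 1.00·(cos197°, sin197°) = (-0.9563, -0.2924)
|BD| = 5.9635
circle(B,6.00) ∩ circle(D,9.00): a=-0.7912, h=5.9476
  candidates: C₊=(-2.0382,5.6093) cross=35.468; C₋=(-1.4550,-6.2716) cross=-35.468
  mode + wants cross > 0 → take C=(-2.0382,5.6093) (cross=35.468)
ex = (C−B)/|BC| = (-0.1803,0.9836); ey = (-0.9836,-0.1803)
P = B + 2.00·ex + -2.78·ey = (1.4175,2.1761)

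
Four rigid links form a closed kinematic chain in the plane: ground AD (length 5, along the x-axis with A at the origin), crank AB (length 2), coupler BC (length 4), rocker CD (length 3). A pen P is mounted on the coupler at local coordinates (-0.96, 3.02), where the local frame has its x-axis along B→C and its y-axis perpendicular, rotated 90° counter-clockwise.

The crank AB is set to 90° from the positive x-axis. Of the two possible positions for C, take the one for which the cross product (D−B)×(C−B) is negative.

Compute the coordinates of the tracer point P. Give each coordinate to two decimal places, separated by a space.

1.93 4.51

A=(0,0), D=(5.00,0)
B = A + 2.00·(cos90°, sin90°) = (0.0000, 2.0000)
|BD| = 5.3852
circle(B,4.00) ∩ circle(D,3.00): a=3.3425, h=2.1972
  candidates: C₊=(3.9195,2.7986) cross=11.832; C₋=(2.2874,-1.2814) cross=-11.832
  mode - wants cross < 0 → take C=(2.2874,-1.2814) (cross=-11.832)
ex = (C−B)/|BC| = (0.5719,-0.8204); ey = (0.8204,0.5719)
P = B + -0.96·ex + 3.02·ey = (1.9285,4.5146)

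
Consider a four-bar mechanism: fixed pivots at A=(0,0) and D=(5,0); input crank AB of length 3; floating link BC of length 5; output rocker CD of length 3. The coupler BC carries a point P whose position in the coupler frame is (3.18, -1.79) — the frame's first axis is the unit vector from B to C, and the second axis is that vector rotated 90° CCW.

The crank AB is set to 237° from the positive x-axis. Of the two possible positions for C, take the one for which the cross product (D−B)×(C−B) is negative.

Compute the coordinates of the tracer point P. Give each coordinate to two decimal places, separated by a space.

A=(0,0), D=(5.00,0)
B = A + 3.00·(cos237°, sin237°) = (-1.6339, -2.5160)
|BD| = 7.0950
circle(B,5.00) ∩ circle(D,3.00): a=4.6751, h=1.7731
  candidates: C₊=(2.1086,0.7997) cross=12.580; C₋=(3.3661,-2.5160) cross=-12.580
  mode - wants cross < 0 → take C=(3.3661,-2.5160) (cross=-12.580)
ex = (C−B)/|BC| = (1.0000,-0.0000); ey = (0.0000,1.0000)
P = B + 3.18·ex + -1.79·ey = (1.5461,-4.3060)

1.55 -4.31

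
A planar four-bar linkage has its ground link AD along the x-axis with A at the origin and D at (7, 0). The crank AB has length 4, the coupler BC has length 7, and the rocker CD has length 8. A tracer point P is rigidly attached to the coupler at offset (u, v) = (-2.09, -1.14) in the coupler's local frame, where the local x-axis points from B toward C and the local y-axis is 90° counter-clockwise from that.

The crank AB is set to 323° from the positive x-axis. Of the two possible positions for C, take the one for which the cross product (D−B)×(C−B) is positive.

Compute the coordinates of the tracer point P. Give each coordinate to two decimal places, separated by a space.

A=(0,0), D=(7.00,0)
B = A + 4.00·(cos323°, sin323°) = (3.1945, -2.4073)
|BD| = 4.5029
circle(B,7.00) ∩ circle(D,8.00): a=0.5859, h=6.9754
  candidates: C₊=(-0.0394,3.8009) cross=31.410; C₋=(7.4187,-7.9890) cross=-31.410
  mode + wants cross > 0 → take C=(-0.0394,3.8009) (cross=31.410)
ex = (C−B)/|BC| = (-0.4620,0.8869); ey = (-0.8869,-0.4620)
P = B + -2.09·ex + -1.14·ey = (5.1711,-3.7342)

5.17 -3.73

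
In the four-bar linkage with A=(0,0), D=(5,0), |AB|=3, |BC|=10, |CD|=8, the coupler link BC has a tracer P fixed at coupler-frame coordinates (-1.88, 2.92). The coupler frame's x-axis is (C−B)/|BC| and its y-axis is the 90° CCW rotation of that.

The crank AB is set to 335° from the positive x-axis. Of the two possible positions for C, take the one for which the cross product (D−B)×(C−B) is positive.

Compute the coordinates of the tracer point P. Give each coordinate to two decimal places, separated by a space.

-0.73 -1.68

A=(0,0), D=(5.00,0)
B = A + 3.00·(cos335°, sin335°) = (2.7189, -1.2679)
|BD| = 2.6097
circle(B,10.00) ∩ circle(D,8.00): a=8.2021, h=5.7206
  candidates: C₊=(7.1089,7.7170) cross=14.929; C₋=(12.6672,-2.2833) cross=-14.929
  mode + wants cross > 0 → take C=(7.1089,7.7170) (cross=14.929)
ex = (C−B)/|BC| = (0.4390,0.8985); ey = (-0.8985,0.4390)
P = B + -1.88·ex + 2.92·ey = (-0.7300,-1.6751)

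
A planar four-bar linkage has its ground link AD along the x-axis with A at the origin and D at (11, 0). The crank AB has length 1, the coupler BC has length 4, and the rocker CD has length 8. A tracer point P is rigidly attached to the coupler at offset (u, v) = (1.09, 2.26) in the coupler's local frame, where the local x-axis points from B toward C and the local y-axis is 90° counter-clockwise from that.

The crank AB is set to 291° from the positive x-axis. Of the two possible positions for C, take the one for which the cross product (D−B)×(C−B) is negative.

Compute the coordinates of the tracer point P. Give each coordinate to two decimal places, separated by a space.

2.53 0.32

A=(0,0), D=(11.00,0)
B = A + 1.00·(cos291°, sin291°) = (0.3584, -0.9336)
|BD| = 10.6825
circle(B,4.00) ∩ circle(D,8.00): a=3.0946, h=2.5345
  candidates: C₊=(3.2196,1.8616) cross=27.074; C₋=(3.6626,-3.1879) cross=-27.074
  mode - wants cross < 0 → take C=(3.6626,-3.1879) (cross=-27.074)
ex = (C−B)/|BC| = (0.8261,-0.5636); ey = (0.5636,0.8261)
P = B + 1.09·ex + 2.26·ey = (2.5325,0.3190)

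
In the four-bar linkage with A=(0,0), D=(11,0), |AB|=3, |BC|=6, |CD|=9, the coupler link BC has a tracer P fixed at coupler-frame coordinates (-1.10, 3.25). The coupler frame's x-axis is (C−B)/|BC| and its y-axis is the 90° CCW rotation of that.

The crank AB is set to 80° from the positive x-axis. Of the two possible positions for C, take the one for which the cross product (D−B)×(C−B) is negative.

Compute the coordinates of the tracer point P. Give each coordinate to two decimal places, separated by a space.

A=(0,0), D=(11.00,0)
B = A + 3.00·(cos80°, sin80°) = (0.5209, 2.9544)
|BD| = 10.8876
circle(B,6.00) ∩ circle(D,9.00): a=3.3772, h=4.9593
  candidates: C₊=(5.1172,6.8112) cross=53.995; C₋=(2.4257,-2.7352) cross=-53.995
  mode - wants cross < 0 → take C=(2.4257,-2.7352) (cross=-53.995)
ex = (C−B)/|BC| = (0.3175,-0.9483); ey = (0.9483,0.3175)
P = B + -1.10·ex + 3.25·ey = (3.2536,5.0293)

3.25 5.03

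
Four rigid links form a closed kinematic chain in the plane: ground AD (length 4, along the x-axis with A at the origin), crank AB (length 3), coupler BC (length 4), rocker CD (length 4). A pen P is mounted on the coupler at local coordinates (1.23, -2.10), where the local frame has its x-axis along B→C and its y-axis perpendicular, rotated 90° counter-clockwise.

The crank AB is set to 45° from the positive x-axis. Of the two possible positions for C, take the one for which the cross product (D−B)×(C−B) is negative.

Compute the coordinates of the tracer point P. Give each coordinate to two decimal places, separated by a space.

-0.31 2.01

A=(0,0), D=(4.00,0)
B = A + 3.00·(cos45°, sin45°) = (2.1213, 2.1213)
|BD| = 2.8336
circle(B,4.00) ∩ circle(D,4.00): a=1.4168, h=3.7407
  candidates: C₊=(5.8610,3.5407) cross=10.600; C₋=(0.2603,-1.4194) cross=-10.600
  mode - wants cross < 0 → take C=(0.2603,-1.4194) (cross=-10.600)
ex = (C−B)/|BC| = (-0.4653,-0.8852); ey = (0.8852,-0.4653)
P = B + 1.23·ex + -2.10·ey = (-0.3098,2.0096)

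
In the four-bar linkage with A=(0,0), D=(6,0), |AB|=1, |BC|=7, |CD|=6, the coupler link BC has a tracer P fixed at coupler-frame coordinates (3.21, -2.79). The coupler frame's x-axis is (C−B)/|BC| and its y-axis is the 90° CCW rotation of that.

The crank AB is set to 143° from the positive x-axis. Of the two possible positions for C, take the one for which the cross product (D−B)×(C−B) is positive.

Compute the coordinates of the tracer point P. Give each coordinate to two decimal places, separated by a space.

3.44 1.00

A=(0,0), D=(6.00,0)
B = A + 1.00·(cos143°, sin143°) = (-0.7986, 0.6018)
|BD| = 6.8252
circle(B,7.00) ∩ circle(D,6.00): a=4.3650, h=5.4724
  candidates: C₊=(4.0319,5.6680) cross=37.350; C₋=(3.0668,-5.2341) cross=-37.350
  mode + wants cross > 0 → take C=(4.0319,5.6680) (cross=37.350)
ex = (C−B)/|BC| = (0.6901,0.7237); ey = (-0.7237,0.6901)
P = B + 3.21·ex + -2.79·ey = (3.4357,0.9997)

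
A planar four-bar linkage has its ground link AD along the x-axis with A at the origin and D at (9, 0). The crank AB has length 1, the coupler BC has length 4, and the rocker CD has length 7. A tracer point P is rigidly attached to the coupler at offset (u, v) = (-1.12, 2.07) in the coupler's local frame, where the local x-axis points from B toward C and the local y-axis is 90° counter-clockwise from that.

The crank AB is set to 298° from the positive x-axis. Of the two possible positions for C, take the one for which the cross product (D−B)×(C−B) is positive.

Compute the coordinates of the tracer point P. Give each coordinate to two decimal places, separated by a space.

A=(0,0), D=(9.00,0)
B = A + 1.00·(cos298°, sin298°) = (0.4695, -0.8829)
|BD| = 8.5761
circle(B,4.00) ∩ circle(D,7.00): a=2.3641, h=3.2266
  candidates: C₊=(2.4888,2.5699) cross=27.672; C₋=(3.1532,-3.8490) cross=-27.672
  mode + wants cross > 0 → take C=(2.4888,2.5699) (cross=27.672)
ex = (C−B)/|BC| = (0.5048,0.8632); ey = (-0.8632,0.5048)
P = B + -1.12·ex + 2.07·ey = (-1.8828,-0.8047)

-1.88 -0.80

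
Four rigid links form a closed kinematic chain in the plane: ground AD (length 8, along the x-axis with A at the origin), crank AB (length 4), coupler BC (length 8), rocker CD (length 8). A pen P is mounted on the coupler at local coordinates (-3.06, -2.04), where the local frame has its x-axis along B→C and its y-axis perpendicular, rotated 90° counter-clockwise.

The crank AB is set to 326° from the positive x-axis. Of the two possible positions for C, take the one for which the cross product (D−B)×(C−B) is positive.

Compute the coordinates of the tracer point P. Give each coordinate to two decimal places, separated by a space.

A=(0,0), D=(8.00,0)
B = A + 4.00·(cos326°, sin326°) = (3.3162, -2.2368)
|BD| = 5.1905
circle(B,8.00) ∩ circle(D,8.00): a=2.5953, h=7.5673
  candidates: C₊=(2.3971,5.7103) cross=39.278; C₋=(8.9191,-7.9470) cross=-39.278
  mode + wants cross > 0 → take C=(2.3971,5.7103) (cross=39.278)
ex = (C−B)/|BC| = (-0.1149,0.9934); ey = (-0.9934,-0.1149)
P = B + -3.06·ex + -2.04·ey = (5.6942,-5.0421)

5.69 -5.04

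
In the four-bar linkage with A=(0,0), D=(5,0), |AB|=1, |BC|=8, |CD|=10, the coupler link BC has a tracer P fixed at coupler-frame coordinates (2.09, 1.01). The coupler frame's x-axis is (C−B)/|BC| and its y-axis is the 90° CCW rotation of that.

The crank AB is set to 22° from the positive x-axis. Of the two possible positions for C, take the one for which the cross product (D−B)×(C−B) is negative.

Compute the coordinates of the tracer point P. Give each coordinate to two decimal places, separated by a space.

A=(0,0), D=(5.00,0)
B = A + 1.00·(cos22°, sin22°) = (0.9272, 0.3746)
|BD| = 4.0900
circle(B,8.00) ∩ circle(D,10.00): a=-2.3560, h=7.6452
  candidates: C₊=(-0.7186,8.2035) cross=31.269; C₋=(-2.1191,-7.0227) cross=-31.269
  mode - wants cross < 0 → take C=(-2.1191,-7.0227) (cross=-31.269)
ex = (C−B)/|BC| = (-0.3808,-0.9247); ey = (0.9247,-0.3808)
P = B + 2.09·ex + 1.01·ey = (1.0652,-1.9425)

1.07 -1.94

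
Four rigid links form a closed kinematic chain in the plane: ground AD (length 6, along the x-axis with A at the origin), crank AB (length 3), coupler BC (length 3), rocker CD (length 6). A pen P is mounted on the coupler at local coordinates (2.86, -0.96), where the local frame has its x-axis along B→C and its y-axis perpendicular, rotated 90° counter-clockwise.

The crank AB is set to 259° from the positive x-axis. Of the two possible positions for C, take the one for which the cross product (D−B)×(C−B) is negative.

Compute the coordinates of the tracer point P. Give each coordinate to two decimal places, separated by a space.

1.40 -5.23

A=(0,0), D=(6.00,0)
B = A + 3.00·(cos259°, sin259°) = (-0.5724, -2.9449)
|BD| = 7.2020
circle(B,3.00) ∩ circle(D,6.00): a=1.7265, h=2.4534
  candidates: C₊=(0.0000,0.0000) cross=17.669; C₋=(2.0064,-4.4778) cross=-17.669
  mode - wants cross < 0 → take C=(2.0064,-4.4778) (cross=-17.669)
ex = (C−B)/|BC| = (0.8596,-0.5110); ey = (0.5110,0.8596)
P = B + 2.86·ex + -0.96·ey = (1.3955,-5.2315)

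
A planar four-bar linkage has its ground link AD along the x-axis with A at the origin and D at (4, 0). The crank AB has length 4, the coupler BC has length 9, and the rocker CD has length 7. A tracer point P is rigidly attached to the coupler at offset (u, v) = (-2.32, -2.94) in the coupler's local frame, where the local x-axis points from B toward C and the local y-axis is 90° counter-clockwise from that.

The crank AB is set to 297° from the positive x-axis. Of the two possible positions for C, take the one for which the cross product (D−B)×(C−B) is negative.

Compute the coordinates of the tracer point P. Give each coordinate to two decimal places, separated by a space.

A=(0,0), D=(4.00,0)
B = A + 4.00·(cos297°, sin297°) = (1.8160, -3.5640)
|BD| = 4.1800
circle(B,9.00) ∩ circle(D,7.00): a=5.9178, h=6.7809
  candidates: C₊=(-0.8737,5.0247) cross=28.344; C₋=(10.6896,-2.0613) cross=-28.344
  mode - wants cross < 0 → take C=(10.6896,-2.0613) (cross=-28.344)
ex = (C−B)/|BC| = (0.9860,0.1670); ey = (-0.1670,0.9860)
P = B + -2.32·ex + -2.94·ey = (0.0194,-6.8501)

0.02 -6.85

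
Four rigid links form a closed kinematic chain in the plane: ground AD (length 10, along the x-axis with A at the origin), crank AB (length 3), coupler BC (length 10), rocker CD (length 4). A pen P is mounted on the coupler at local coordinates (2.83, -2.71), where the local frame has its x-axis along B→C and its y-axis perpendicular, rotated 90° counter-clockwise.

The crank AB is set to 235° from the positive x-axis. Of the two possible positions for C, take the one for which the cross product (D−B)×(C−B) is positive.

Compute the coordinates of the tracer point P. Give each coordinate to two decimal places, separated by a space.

2.09 -3.38

A=(0,0), D=(10.00,0)
B = A + 3.00·(cos235°, sin235°) = (-1.7207, -2.4575)
|BD| = 11.9756
circle(B,10.00) ∩ circle(D,4.00): a=9.4949, h=3.1379
  candidates: C₊=(6.9282,2.5621) cross=37.578; C₋=(8.2160,-3.5802) cross=-37.578
  mode + wants cross > 0 → take C=(6.9282,2.5621) (cross=37.578)
ex = (C−B)/|BC| = (0.8649,0.5020); ey = (-0.5020,0.8649)
P = B + 2.83·ex + -2.71·ey = (2.0872,-3.3808)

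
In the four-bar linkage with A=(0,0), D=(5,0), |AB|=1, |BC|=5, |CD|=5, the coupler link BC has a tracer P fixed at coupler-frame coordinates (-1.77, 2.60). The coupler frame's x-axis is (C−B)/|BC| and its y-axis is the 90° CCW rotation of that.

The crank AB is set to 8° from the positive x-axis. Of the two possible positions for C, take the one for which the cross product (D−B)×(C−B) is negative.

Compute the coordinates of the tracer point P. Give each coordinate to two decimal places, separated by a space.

2.75 2.74

A=(0,0), D=(5.00,0)
B = A + 1.00·(cos8°, sin8°) = (0.9903, 0.1392)
|BD| = 4.0121
circle(B,5.00) ∩ circle(D,5.00): a=2.0061, h=4.5799
  candidates: C₊=(3.1540,4.6468) cross=18.375; C₋=(2.8363,-4.5076) cross=-18.375
  mode - wants cross < 0 → take C=(2.8363,-4.5076) (cross=-18.375)
ex = (C−B)/|BC| = (0.3692,-0.9294); ey = (0.9294,0.3692)
P = B + -1.77·ex + 2.60·ey = (2.7531,2.7440)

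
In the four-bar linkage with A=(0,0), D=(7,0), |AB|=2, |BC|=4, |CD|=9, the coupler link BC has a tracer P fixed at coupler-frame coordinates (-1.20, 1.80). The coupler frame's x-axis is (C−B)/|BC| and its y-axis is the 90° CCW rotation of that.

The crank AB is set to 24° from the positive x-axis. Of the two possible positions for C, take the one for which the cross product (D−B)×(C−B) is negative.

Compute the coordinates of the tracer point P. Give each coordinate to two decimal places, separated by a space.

A=(0,0), D=(7.00,0)
B = A + 2.00·(cos24°, sin24°) = (1.8271, 0.8135)
|BD| = 5.2365
circle(B,4.00) ∩ circle(D,9.00): a=-3.5882, h=1.7677
  candidates: C₊=(-1.4430,3.1171) cross=9.256; C₋=(-1.9922,-0.3753) cross=-9.256
  mode - wants cross < 0 → take C=(-1.9922,-0.3753) (cross=-9.256)
ex = (C−B)/|BC| = (-0.9548,-0.2972); ey = (0.2972,-0.9548)
P = B + -1.20·ex + 1.80·ey = (3.5078,-0.5486)

3.51 -0.55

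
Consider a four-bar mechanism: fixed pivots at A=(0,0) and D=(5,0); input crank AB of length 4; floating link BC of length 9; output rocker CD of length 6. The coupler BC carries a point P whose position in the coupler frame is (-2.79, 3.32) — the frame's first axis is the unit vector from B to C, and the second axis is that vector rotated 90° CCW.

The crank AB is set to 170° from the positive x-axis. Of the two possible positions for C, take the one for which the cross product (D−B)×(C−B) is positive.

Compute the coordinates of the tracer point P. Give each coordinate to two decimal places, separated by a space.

A=(0,0), D=(5.00,0)
B = A + 4.00·(cos170°, sin170°) = (-3.9392, 0.6946)
|BD| = 8.9662
circle(B,9.00) ∩ circle(D,6.00): a=6.9925, h=5.6661
  candidates: C₊=(3.4712,5.8020) cross=50.803; C₋=(2.5933,-5.4962) cross=-50.803
  mode + wants cross > 0 → take C=(3.4712,5.8020) (cross=50.803)
ex = (C−B)/|BC| = (0.8234,0.5675); ey = (-0.5675,0.8234)
P = B + -2.79·ex + 3.32·ey = (-8.1205,1.8449)

-8.12 1.84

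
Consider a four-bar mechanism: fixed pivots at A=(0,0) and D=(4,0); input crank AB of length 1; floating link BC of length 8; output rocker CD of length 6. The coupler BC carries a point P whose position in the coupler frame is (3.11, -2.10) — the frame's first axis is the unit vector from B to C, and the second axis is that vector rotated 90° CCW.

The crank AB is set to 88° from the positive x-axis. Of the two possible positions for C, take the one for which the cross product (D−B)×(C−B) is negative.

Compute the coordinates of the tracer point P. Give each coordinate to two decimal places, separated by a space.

A=(0,0), D=(4.00,0)
B = A + 1.00·(cos88°, sin88°) = (0.0349, 0.9994)
|BD| = 4.0891
circle(B,8.00) ∩ circle(D,6.00): a=5.4683, h=5.8393
  candidates: C₊=(6.7645,5.3252) cross=23.878; C₋=(3.9102,-5.9993) cross=-23.878
  mode - wants cross < 0 → take C=(3.9102,-5.9993) (cross=-23.878)
ex = (C−B)/|BC| = (0.4844,-0.8748); ey = (0.8748,0.4844)
P = B + 3.11·ex + -2.10·ey = (-0.2957,-2.7386)

-0.30 -2.74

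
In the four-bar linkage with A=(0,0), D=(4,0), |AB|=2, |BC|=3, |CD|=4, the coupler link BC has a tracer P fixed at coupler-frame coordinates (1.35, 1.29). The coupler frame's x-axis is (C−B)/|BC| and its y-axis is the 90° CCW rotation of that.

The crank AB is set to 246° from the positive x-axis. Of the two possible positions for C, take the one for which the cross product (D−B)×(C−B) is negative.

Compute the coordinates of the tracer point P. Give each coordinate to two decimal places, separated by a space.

A=(0,0), D=(4.00,0)
B = A + 2.00·(cos246°, sin246°) = (-0.8135, -1.8271)
|BD| = 5.1486
circle(B,3.00) ∩ circle(D,4.00): a=1.8945, h=2.3261
  candidates: C₊=(0.1322,1.0200) cross=11.976; C₋=(1.7832,-3.3295) cross=-11.976
  mode - wants cross < 0 → take C=(1.7832,-3.3295) (cross=-11.976)
ex = (C−B)/|BC| = (0.8656,-0.5008); ey = (0.5008,0.8656)
P = B + 1.35·ex + 1.29·ey = (1.0011,-1.3866)

1.00 -1.39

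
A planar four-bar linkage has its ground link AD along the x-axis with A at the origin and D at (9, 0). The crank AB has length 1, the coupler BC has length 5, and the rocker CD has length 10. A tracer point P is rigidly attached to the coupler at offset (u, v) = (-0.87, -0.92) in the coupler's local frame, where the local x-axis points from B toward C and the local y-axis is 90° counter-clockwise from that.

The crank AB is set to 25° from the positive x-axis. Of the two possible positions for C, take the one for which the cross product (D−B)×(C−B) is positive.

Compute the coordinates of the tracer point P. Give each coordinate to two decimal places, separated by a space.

A=(0,0), D=(9.00,0)
B = A + 1.00·(cos25°, sin25°) = (0.9063, 0.4226)
|BD| = 8.1047
circle(B,5.00) ∩ circle(D,10.00): a=-0.5746, h=4.9669
  candidates: C₊=(0.5915,5.4127) cross=40.255; C₋=(0.0735,-4.5075) cross=-40.255
  mode + wants cross > 0 → take C=(0.5915,5.4127) (cross=40.255)
ex = (C−B)/|BC| = (-0.0630,0.9980); ey = (-0.9980,-0.0630)
P = B + -0.87·ex + -0.92·ey = (1.8793,-0.3877)

1.88 -0.39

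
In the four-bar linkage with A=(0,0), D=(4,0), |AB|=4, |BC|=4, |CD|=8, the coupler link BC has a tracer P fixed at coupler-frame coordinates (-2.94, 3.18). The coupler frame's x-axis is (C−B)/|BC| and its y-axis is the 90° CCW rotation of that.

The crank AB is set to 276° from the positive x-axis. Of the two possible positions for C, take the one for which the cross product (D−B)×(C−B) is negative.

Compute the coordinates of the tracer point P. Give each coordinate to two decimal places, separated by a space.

2.32 -0.09

A=(0,0), D=(4.00,0)
B = A + 4.00·(cos276°, sin276°) = (0.4181, -3.9781)
|BD| = 5.3530
circle(B,4.00) ∩ circle(D,8.00): a=-1.8069, h=3.5686
  candidates: C₊=(-3.4429,-2.9330) cross=19.103; C₋=(1.8611,-7.7088) cross=-19.103
  mode - wants cross < 0 → take C=(1.8611,-7.7088) (cross=-19.103)
ex = (C−B)/|BC| = (0.3607,-0.9327); ey = (0.9327,0.3607)
P = B + -2.94·ex + 3.18·ey = (2.3234,-0.0889)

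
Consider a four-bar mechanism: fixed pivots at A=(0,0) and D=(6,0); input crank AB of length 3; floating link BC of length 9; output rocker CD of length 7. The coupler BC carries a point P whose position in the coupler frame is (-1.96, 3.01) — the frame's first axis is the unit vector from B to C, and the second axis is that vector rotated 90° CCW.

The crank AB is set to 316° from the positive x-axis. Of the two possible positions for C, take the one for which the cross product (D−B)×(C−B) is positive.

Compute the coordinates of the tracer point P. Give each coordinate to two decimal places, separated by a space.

-1.19 -3.37

A=(0,0), D=(6.00,0)
B = A + 3.00·(cos316°, sin316°) = (2.1580, -2.0840)
|BD| = 4.3708
circle(B,9.00) ∩ circle(D,7.00): a=5.8461, h=6.8428
  candidates: C₊=(4.0342,6.7183) cross=29.908; C₋=(10.5594,-5.3115) cross=-29.908
  mode + wants cross > 0 → take C=(4.0342,6.7183) (cross=29.908)
ex = (C−B)/|BC| = (0.2085,0.9780); ey = (-0.9780,0.2085)
P = B + -1.96·ex + 3.01·ey = (-1.1944,-3.3734)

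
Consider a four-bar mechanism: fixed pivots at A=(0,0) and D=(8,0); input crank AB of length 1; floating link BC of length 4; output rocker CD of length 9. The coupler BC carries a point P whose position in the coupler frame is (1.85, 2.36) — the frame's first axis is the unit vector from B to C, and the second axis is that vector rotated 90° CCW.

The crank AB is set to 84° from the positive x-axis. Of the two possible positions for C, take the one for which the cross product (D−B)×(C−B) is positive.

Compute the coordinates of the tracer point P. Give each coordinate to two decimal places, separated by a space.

-2.06 3.07

A=(0,0), D=(8.00,0)
B = A + 1.00·(cos84°, sin84°) = (0.1045, 0.9945)
|BD| = 7.9579
circle(B,4.00) ∩ circle(D,9.00): a=-0.1051, h=3.9986
  candidates: C₊=(0.5000,4.9749) cross=31.820; C₋=(-0.4995,-2.9596) cross=-31.820
  mode + wants cross > 0 → take C=(0.5000,4.9749) (cross=31.820)
ex = (C−B)/|BC| = (0.0989,0.9951); ey = (-0.9951,0.0989)
P = B + 1.85·ex + 2.36·ey = (-2.0610,3.0688)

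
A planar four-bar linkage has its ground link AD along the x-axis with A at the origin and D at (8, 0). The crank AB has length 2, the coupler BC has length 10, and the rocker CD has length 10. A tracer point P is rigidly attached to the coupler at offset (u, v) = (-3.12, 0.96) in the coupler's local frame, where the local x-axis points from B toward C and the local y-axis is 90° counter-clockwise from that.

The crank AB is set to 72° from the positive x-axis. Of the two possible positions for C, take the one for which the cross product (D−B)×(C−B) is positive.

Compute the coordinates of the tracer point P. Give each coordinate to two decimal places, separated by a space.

A=(0,0), D=(8.00,0)
B = A + 2.00·(cos72°, sin72°) = (0.6180, 1.9021)
|BD| = 7.6231
circle(B,10.00) ∩ circle(D,10.00): a=3.8115, h=9.2451
  candidates: C₊=(6.6159,9.9037) cross=70.476; C₋=(2.0022,-8.0016) cross=-70.476
  mode + wants cross > 0 → take C=(6.6159,9.9037) (cross=70.476)
ex = (C−B)/|BC| = (0.5998,0.8002); ey = (-0.8002,0.5998)
P = B + -3.12·ex + 0.96·ey = (-2.0214,-0.0186)

-2.02 -0.02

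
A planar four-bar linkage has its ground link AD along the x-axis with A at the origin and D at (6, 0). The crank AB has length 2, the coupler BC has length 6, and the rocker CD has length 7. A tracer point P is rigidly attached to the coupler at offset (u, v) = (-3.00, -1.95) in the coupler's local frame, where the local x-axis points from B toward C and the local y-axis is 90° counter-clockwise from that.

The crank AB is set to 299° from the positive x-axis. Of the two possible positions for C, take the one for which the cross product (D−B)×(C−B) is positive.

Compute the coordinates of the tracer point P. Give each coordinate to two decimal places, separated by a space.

A=(0,0), D=(6.00,0)
B = A + 2.00·(cos299°, sin299°) = (0.9696, -1.7492)
|BD| = 5.3258
circle(B,6.00) ∩ circle(D,7.00): a=1.4425, h=5.8240
  candidates: C₊=(0.4192,4.2255) cross=31.018; C₋=(4.2449,-6.7764) cross=-31.018
  mode + wants cross > 0 → take C=(0.4192,4.2255) (cross=31.018)
ex = (C−B)/|BC| = (-0.0917,0.9958); ey = (-0.9958,-0.0917)
P = B + -3.00·ex + -1.95·ey = (3.1866,-4.5577)

3.19 -4.56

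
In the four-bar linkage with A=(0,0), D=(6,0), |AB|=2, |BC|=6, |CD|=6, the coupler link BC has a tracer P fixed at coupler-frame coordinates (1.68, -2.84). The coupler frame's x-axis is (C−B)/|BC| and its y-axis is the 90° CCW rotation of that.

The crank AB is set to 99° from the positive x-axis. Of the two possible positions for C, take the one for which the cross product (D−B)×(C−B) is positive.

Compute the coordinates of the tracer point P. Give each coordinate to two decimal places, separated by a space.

2.78 0.83

A=(0,0), D=(6.00,0)
B = A + 2.00·(cos99°, sin99°) = (-0.3129, 1.9754)
|BD| = 6.6147
circle(B,6.00) ∩ circle(D,6.00): a=3.3074, h=5.0061
  candidates: C₊=(4.3386,5.7654) cross=33.114; C₋=(1.3486,-3.7900) cross=-33.114
  mode + wants cross > 0 → take C=(4.3386,5.7654) (cross=33.114)
ex = (C−B)/|BC| = (0.7752,0.6317); ey = (-0.6317,0.7752)
P = B + 1.68·ex + -2.84·ey = (2.7835,0.8349)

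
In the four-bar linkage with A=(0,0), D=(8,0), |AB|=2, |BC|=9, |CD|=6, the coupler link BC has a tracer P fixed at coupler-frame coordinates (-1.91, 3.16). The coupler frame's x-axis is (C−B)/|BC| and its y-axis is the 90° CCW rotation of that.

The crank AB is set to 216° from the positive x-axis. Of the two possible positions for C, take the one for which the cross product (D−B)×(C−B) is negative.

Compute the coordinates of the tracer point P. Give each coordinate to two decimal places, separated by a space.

A=(0,0), D=(8.00,0)
B = A + 2.00·(cos216°, sin216°) = (-1.6180, -1.1756)
|BD| = 9.6896
circle(B,9.00) ∩ circle(D,6.00): a=7.1669, h=5.4439
  candidates: C₊=(4.8354,5.0976) cross=52.749; C₋=(6.1564,-5.7097) cross=-52.749
  mode - wants cross < 0 → take C=(6.1564,-5.7097) (cross=-52.749)
ex = (C−B)/|BC| = (0.8638,-0.5038); ey = (0.5038,0.8638)
P = B + -1.91·ex + 3.16·ey = (-1.6759,2.5164)

-1.68 2.52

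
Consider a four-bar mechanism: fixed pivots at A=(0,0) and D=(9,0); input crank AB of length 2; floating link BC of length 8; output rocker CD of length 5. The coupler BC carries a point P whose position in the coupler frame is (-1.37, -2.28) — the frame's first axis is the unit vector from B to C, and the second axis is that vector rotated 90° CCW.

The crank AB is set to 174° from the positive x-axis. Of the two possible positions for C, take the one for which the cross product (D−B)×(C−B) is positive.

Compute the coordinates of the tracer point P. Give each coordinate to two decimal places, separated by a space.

-2.33 -2.43

A=(0,0), D=(9.00,0)
B = A + 2.00·(cos174°, sin174°) = (-1.9890, 0.2091)
|BD| = 10.9910
circle(B,8.00) ∩ circle(D,5.00): a=7.2697, h=3.3394
  candidates: C₊=(5.3428,3.4096) cross=36.703; C₋=(5.2158,-3.2680) cross=-36.703
  mode + wants cross > 0 → take C=(5.3428,3.4096) (cross=36.703)
ex = (C−B)/|BC| = (0.9165,0.4001); ey = (-0.4001,0.9165)
P = B + -1.37·ex + -2.28·ey = (-2.3325,-2.4286)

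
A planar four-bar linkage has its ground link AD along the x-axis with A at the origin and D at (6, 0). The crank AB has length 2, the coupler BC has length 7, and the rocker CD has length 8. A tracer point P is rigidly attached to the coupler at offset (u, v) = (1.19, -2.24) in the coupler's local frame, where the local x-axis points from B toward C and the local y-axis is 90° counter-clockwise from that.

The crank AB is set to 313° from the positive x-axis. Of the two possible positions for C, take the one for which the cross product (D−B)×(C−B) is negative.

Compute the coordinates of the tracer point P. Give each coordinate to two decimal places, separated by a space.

-0.17 -3.48

A=(0,0), D=(6.00,0)
B = A + 2.00·(cos313°, sin313°) = (1.3640, -1.4627)
|BD| = 4.8613
circle(B,7.00) ∩ circle(D,8.00): a=0.8878, h=6.9435
  candidates: C₊=(0.1215,5.4261) cross=33.754; C₋=(4.2999,-7.8173) cross=-33.754
  mode - wants cross < 0 → take C=(4.2999,-7.8173) (cross=-33.754)
ex = (C−B)/|BC| = (0.4194,-0.9078); ey = (0.9078,0.4194)
P = B + 1.19·ex + -2.24·ey = (-0.1704,-3.4825)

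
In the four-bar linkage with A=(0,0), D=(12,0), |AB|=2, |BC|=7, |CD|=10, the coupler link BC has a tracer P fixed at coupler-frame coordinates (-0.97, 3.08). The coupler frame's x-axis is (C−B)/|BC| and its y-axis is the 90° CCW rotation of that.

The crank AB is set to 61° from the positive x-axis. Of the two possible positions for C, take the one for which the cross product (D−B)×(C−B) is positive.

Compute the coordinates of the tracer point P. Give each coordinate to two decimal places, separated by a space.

A=(0,0), D=(12.00,0)
B = A + 2.00·(cos61°, sin61°) = (0.9696, 1.7492)
|BD| = 11.1682
circle(B,7.00) ∩ circle(D,10.00): a=3.3008, h=6.1729
  candidates: C₊=(5.1966,7.3289) cross=68.940; C₋=(3.2629,-4.8645) cross=-68.940
  mode + wants cross > 0 → take C=(5.1966,7.3289) (cross=68.940)
ex = (C−B)/|BC| = (0.6038,0.7971); ey = (-0.7971,0.6038)
P = B + -0.97·ex + 3.08·ey = (-2.0712,2.8359)

-2.07 2.84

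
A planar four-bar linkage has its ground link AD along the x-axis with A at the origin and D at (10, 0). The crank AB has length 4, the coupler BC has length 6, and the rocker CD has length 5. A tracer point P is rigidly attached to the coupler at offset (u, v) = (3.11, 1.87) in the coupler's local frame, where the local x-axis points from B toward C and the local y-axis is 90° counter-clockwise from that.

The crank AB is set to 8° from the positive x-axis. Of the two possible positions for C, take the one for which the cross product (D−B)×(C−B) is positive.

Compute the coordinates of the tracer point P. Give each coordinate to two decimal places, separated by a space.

4.92 4.06

A=(0,0), D=(10.00,0)
B = A + 4.00·(cos8°, sin8°) = (3.9611, 0.5567)
|BD| = 6.0645
circle(B,6.00) ∩ circle(D,5.00): a=3.9392, h=4.5258
  candidates: C₊=(8.2991,4.7018) cross=27.447; C₋=(7.4682,-4.3116) cross=-27.447
  mode + wants cross > 0 → take C=(8.2991,4.7018) (cross=27.447)
ex = (C−B)/|BC| = (0.7230,0.6908); ey = (-0.6908,0.7230)
P = B + 3.11·ex + 1.87·ey = (4.9177,4.0572)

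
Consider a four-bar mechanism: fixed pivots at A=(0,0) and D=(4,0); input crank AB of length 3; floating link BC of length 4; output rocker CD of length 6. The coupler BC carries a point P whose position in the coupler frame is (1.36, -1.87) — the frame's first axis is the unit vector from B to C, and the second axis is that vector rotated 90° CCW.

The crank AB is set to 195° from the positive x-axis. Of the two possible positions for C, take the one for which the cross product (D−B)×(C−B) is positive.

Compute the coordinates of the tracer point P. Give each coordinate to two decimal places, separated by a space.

A=(0,0), D=(4.00,0)
B = A + 3.00·(cos195°, sin195°) = (-2.8978, -0.7765)
|BD| = 6.9413
circle(B,4.00) ∩ circle(D,6.00): a=2.0300, h=3.4466
  candidates: C₊=(-1.2660,2.8756) cross=23.924; C₋=(-0.4950,-3.9743) cross=-23.924
  mode + wants cross > 0 → take C=(-1.2660,2.8756) (cross=23.924)
ex = (C−B)/|BC| = (0.4079,0.9130); ey = (-0.9130,0.4079)
P = B + 1.36·ex + -1.87·ey = (-0.6357,-0.2976)

-0.64 -0.30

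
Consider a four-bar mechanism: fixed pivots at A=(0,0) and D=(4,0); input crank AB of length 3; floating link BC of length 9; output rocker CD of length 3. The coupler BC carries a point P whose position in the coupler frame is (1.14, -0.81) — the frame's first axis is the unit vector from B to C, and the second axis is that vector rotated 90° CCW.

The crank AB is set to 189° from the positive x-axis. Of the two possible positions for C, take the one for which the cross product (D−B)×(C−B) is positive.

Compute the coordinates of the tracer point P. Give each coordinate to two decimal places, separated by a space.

-1.62 -0.84

A=(0,0), D=(4.00,0)
B = A + 3.00·(cos189°, sin189°) = (-2.9631, -0.4693)
|BD| = 6.9789
circle(B,9.00) ∩ circle(D,3.00): a=8.6479, h=2.4929
  candidates: C₊=(5.4976,2.5995) cross=17.397; C₋=(5.8329,-2.3750) cross=-17.397
  mode + wants cross > 0 → take C=(5.4976,2.5995) (cross=17.397)
ex = (C−B)/|BC| = (0.9401,0.3410); ey = (-0.3410,0.9401)
P = B + 1.14·ex + -0.81·ey = (-1.6152,-0.8421)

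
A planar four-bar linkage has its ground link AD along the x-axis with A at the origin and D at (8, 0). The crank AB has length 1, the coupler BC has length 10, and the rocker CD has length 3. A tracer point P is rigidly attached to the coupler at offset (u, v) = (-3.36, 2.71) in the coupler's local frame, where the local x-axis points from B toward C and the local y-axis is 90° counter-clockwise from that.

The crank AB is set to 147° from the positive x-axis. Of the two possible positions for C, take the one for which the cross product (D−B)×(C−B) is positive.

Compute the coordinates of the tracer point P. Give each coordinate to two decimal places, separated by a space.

-4.74 2.40

A=(0,0), D=(8.00,0)
B = A + 1.00·(cos147°, sin147°) = (-0.8387, 0.5446)
|BD| = 8.8554
circle(B,10.00) ∩ circle(D,3.00): a=9.5658, h=2.9147
  candidates: C₊=(8.8883,2.8655) cross=25.811; C₋=(8.5298,-2.9529) cross=-25.811
  mode + wants cross > 0 → take C=(8.8883,2.8655) (cross=25.811)
ex = (C−B)/|BC| = (0.9727,0.2321); ey = (-0.2321,0.9727)
P = B + -3.36·ex + 2.71·ey = (-4.7359,2.4008)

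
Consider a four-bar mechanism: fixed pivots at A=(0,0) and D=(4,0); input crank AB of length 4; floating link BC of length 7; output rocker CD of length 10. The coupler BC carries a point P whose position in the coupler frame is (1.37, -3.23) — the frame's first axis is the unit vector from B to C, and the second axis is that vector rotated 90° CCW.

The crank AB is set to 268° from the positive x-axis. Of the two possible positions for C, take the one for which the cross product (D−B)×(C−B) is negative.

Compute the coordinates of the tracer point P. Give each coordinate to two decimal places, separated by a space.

-2.19 -6.84

A=(0,0), D=(4.00,0)
B = A + 4.00·(cos268°, sin268°) = (-0.1396, -3.9976)
|BD| = 5.7547
circle(B,7.00) ∩ circle(D,10.00): a=-1.5538, h=6.8254
  candidates: C₊=(-5.9986,-0.1672) cross=39.278; C₋=(3.4840,-9.9867) cross=-39.278
  mode - wants cross < 0 → take C=(3.4840,-9.9867) (cross=-39.278)
ex = (C−B)/|BC| = (0.5177,-0.8556); ey = (0.8556,0.5177)
P = B + 1.37·ex + -3.23·ey = (-2.1940,-6.8418)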